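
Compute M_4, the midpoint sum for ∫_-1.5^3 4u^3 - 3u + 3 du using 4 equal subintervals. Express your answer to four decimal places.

75.0410

Δu = (3 − (-1.5))/4 = 1.125.
Midpoints: -0.9375, 0.1875, 1.3125, 2.4375.
f(-0.9375) = 2577/1024, f(0.1875) = 2523/1024, f(1.3125) = 8301/1024, f(2.4375) = 54903/1024.
Sum = Δu · [f(-0.9375) + f(0.1875) + f(1.3125) + f(2.4375)].
Sum ≈ 75.0410.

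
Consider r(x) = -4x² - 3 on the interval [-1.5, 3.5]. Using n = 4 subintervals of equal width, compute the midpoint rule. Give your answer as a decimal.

-74.0625

Δx = (3.5 − (-1.5))/4 = 1.25.
Midpoints: -0.875, 0.375, 1.625, 2.875.
r(-0.875) = -6.0625, r(0.375) = -3.5625, r(1.625) = -13.5625, r(2.875) = -36.0625.
Sum = Δx · [r(-0.875) + r(0.375) + r(1.625) + r(2.875)].
Sum = -74.0625.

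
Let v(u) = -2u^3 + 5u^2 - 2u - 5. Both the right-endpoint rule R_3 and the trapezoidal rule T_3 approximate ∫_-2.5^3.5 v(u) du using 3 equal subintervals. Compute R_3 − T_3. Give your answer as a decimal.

R_3 = -85.
T_3 = 14.
R_3 − T_3 = -99.

-99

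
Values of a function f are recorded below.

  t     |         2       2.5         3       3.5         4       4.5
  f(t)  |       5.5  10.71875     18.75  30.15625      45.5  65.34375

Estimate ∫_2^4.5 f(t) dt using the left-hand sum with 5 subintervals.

55.3125

Δt = 0.5.
Sum = 0.5·[5.5 + 10.71875 + 18.75 + 30.15625 + 45.5] = 55.3125.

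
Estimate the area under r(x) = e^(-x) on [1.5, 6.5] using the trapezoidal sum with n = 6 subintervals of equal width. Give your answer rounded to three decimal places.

Δx = (6.5 − 1.5)/6 = 5/6.
r(1.5) ≈ 0.223, r(7/3) ≈ 0.097, r(19/6) ≈ 0.042, r(4) ≈ 0.018, r(29/6) ≈ 0.008, r(17/3) ≈ 0.003, r(6.5) ≈ 0.002.
T_6 = (Δx/2)·[r(x_0) + 2r(x_1) + ... + 2r(x_{5}) + r(x_6)].
Sum ≈ 0.234.

0.234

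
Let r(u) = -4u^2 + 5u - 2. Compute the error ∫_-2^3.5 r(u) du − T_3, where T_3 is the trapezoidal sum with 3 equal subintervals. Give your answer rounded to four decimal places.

Exact integral: ∫_-2^3.5 r(u) du ≈ -58.208333.
T_3 ≈ -70.532407.
Error ≈ -58.208333 − (-70.532407) ≈ 12.3241.

12.3241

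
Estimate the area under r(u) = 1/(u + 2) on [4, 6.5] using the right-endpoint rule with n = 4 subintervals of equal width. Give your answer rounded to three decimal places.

0.333

Δu = (6.5 − 4)/4 = 0.625.
Right endpoints: 4.625, 5.25, 5.875, 6.5.
r(4.625) = 8/53, r(5.25) = 4/29, r(5.875) = 8/63, r(6.5) = 2/17.
Sum = Δu · [r(4.625) + r(5.25) + r(5.875) + r(6.5)].
Sum ≈ 0.333.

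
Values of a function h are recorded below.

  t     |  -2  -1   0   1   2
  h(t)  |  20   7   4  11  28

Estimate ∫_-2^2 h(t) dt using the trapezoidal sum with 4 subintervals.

Δt = 1.
T_4 = (1/2)·[20 + 2·7 + 2·4 + 2·11 + 28] = 46.

46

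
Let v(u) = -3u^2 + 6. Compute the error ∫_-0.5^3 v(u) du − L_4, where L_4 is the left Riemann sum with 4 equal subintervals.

Exact integral: ∫_-0.5^3 v(u) du = -6.125.
L_4 = 4.01953125.
Error = -6.125 − 4.01953125 = -10.14453125.

-10.14453125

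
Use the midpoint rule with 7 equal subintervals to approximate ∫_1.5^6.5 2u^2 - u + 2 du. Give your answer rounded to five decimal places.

Δu = (6.5 − 1.5)/7 = 5/7.
Midpoints: 13/7, 18/7, 23/7, 4, 33/7, 38/7, 43/7.
f(13/7) = 345/49, f(18/7) = 620/49, f(23/7) = 995/49, f(4) = 30, f(33/7) = 2045/49, f(38/7) = 2720/49, f(43/7) = 3495/49.
Sum = Δu · [f(13/7) + f(18/7) + f(23/7) + ...].
Sum ≈ 170.40816.

170.40816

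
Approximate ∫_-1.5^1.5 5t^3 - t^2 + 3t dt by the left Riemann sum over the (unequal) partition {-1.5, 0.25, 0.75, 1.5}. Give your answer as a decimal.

-38.11328125

Subinterval widths: 1.75, 0.5, 0.75.
Left endpoints: -1.5, 0.25, 0.75.
f(-1.5) = -23.625, f(0.25) = 0.765625, f(0.75) = 3.796875.
Sum = Σ Δt_i · f(t_i).
Sum = -38.11328125.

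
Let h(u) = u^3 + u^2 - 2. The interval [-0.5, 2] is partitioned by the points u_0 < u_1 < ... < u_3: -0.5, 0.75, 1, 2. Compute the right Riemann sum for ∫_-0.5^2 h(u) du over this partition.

Subinterval widths: 1.25, 0.25, 1.
Right endpoints: 0.75, 1, 2.
h(0.75) = -1.015625, h(1) = 0, h(2) = 10.
Sum = Σ Δu_i · h(u_i).
Sum = 8.73046875.

8.73046875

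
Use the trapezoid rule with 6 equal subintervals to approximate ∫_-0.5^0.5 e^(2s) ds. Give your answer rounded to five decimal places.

1.18606

Δs = (0.5 − (-0.5))/6 = 1/6.
f(-0.5) ≈ 0.36788, f(-1/3) ≈ 0.51342, f(-1/6) ≈ 0.71653, f(0) ≈ 1.00000, f(1/6) ≈ 1.39561, f(1/3) ≈ 1.94773, f(0.5) ≈ 2.71828.
T_6 = (Δs/2)·[f(s_0) + 2f(s_1) + ... + 2f(s_{5}) + f(s_6)].
Sum ≈ 1.18606.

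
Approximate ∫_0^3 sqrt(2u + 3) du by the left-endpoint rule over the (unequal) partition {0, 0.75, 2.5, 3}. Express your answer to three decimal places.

6.426

Subinterval widths: 0.75, 1.75, 0.5.
Left endpoints: 0, 0.75, 2.5.
f(0) ≈ 1.732, f(0.75) ≈ 2.121, f(2.5) ≈ 2.828.
Sum = Σ Δu_i · f(u_i).
Sum ≈ 6.426.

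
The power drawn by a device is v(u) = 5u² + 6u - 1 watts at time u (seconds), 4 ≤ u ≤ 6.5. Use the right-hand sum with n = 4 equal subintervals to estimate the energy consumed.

473.80859375

Δu = (6.5 − 4)/4 = 0.625.
Right endpoints: 4.625, 5.25, 5.875, 6.5.
v(4.625) = 133.703125, v(5.25) = 168.3125, v(5.875) = 206.828125, v(6.5) = 249.25.
Sum = Δu · [v(4.625) + v(5.25) + v(5.875) + v(6.5)].
Sum = 473.80859375.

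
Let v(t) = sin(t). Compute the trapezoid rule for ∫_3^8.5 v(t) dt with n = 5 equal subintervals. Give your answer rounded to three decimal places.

Δt = (8.5 − 3)/5 = 1.1.
v(3) ≈ 0.141, v(4.1) ≈ -0.818, v(5.2) ≈ -0.883, v(6.3) ≈ 0.017, v(7.4) ≈ 0.899, v(8.5) ≈ 0.798.
T_5 = (Δt/2)·[v(t_0) + 2v(t_1) + ... + 2v(t_{4}) + v(t_5)].
Sum ≈ -0.348.

-0.348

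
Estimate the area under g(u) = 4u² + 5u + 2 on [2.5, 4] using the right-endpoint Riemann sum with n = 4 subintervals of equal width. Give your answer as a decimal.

100.734375

Δu = (4 − 2.5)/4 = 0.375.
Right endpoints: 2.875, 3.25, 3.625, 4.
g(2.875) = 49.4375, g(3.25) = 60.5, g(3.625) = 72.6875, g(4) = 86.
Sum = Δu · [g(2.875) + g(3.25) + g(3.625) + g(4)].
Sum = 100.734375.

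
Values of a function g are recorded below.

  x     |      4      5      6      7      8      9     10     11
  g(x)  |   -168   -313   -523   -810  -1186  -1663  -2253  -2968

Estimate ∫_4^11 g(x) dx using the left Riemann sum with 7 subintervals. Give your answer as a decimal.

-6916

Δx = 1.
Sum = 1·[(-168) + (-313) + (-523) + (-810) + (-1186) + (-1663) + (-2253)] = -6916.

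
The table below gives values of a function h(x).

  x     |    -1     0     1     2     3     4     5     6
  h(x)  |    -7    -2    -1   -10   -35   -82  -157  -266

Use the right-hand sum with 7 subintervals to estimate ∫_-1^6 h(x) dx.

-553

Δx = 1.
Sum = 1·[(-2) + (-1) + (-10) + (-35) + (-82) + (-157) + (-266)] = -553.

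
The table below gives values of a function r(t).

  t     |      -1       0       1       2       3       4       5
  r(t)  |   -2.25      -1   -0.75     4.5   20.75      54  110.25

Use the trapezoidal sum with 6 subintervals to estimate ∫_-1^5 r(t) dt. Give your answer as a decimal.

131.5

Δt = 1.
T_6 = (1/2)·[(-2.25) + 2·(-1) + 2·(-0.75) + 2·4.5 + 2·20.75 + 2·54 + 110.25] = 131.5.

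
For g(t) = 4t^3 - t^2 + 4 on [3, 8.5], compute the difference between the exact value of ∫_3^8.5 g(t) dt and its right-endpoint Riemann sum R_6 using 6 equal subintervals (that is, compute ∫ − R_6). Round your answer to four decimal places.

-1099.7836

Exact integral: ∫_3^8.5 g(t) dt ≈ 4965.354167.
R_6 ≈ 6065.137731.
Error ≈ 4965.354167 − 6065.137731 ≈ -1099.7836.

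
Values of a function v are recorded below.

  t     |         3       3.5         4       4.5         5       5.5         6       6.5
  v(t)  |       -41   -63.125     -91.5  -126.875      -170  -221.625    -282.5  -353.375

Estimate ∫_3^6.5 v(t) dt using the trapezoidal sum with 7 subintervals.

Δt = 0.5.
T_7 = (0.5/2)·[(-41) + 2·(-63.125) + 2·(-91.5) + 2·(-126.875) + 2·(-170) + 2·(-221.625) + 2·(-282.5) + (-353.375)] = -576.40625.

-576.40625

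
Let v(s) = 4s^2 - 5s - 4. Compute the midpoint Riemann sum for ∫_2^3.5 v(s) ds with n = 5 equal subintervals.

Δs = (3.5 − 2)/5 = 0.3.
Midpoints: 2.15, 2.45, 2.75, 3.05, 3.35.
v(2.15) = 3.74, v(2.45) = 7.76, v(2.75) = 12.5, v(3.05) = 17.96, v(3.35) = 24.14.
Sum = Δs · [v(2.15) + v(2.45) + v(2.75) + v(3.05) + v(3.35)].
Sum = 19.83.

19.83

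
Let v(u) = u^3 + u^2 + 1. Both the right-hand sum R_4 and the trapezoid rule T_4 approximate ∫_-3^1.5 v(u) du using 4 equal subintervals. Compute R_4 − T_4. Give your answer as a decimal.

13.2890625

R_4 ≈ 7.7431641.
T_4 ≈ -5.5458984.
R_4 − T_4 = 13.2890625.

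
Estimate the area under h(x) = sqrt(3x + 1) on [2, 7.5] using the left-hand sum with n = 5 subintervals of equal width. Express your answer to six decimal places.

Δx = (7.5 − 2)/5 = 1.1.
Left endpoints: 2, 3.1, 4.2, 5.3, 6.4.
h(2) ≈ 2.645751, h(3.1) ≈ 3.209361, h(4.2) ≈ 3.687818, h(5.3) ≈ 4.110961, h(6.4) ≈ 4.494441.
Sum = Δx · [h(2) + h(3.1) + h(4.2) + h(5.3) + h(6.4)].
Sum ≈ 19.963166.

19.963166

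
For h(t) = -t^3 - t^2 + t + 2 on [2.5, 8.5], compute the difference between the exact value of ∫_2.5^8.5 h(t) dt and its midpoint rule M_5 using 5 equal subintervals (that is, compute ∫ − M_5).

-12.6

Exact integral: ∫_2.5^8.5 h(t) dt = -1449.75.
M_5 = -1437.15.
Error = -1449.75 − (-1437.15) = -12.6.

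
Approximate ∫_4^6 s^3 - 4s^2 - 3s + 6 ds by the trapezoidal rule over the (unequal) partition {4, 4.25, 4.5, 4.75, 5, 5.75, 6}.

40.3203125

Subinterval widths: 0.25, 0.25, 0.25, 0.25, 0.75, 0.25.
f(4) = -6, f(4.25) = -2.234375, f(4.5) = 2.625, f(4.75) = 8.671875, f(5) = 16, f(5.75) = 46.609375, f(6) = 60.
On each subinterval the trapezoid contributes (Δs_i/2)·[f(s_{i-1}) + f(s_i)].
Sum = 40.3203125.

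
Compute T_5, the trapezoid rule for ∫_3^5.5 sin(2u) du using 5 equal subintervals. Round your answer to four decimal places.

0.4374

Δu = (5.5 − 3)/5 = 0.5.
f(3) ≈ -0.2794, f(3.5) ≈ 0.6570, f(4) ≈ 0.9894, f(4.5) ≈ 0.4121, f(5) ≈ -0.5440, f(5.5) ≈ -1.0000.
T_5 = (Δu/2)·[f(u_0) + 2f(u_1) + ... + 2f(u_{4}) + f(u_5)].
Sum ≈ 0.4374.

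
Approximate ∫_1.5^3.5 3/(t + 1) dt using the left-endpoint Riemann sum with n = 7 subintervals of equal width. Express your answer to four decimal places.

Δt = (3.5 − 1.5)/7 = 2/7.
Left endpoints: 1.5, 25/14, 29/14, 33/14, 37/14, 41/14, 45/14.
f(1.5) = 1.2, f(25/14) = 14/13, f(29/14) = 42/43, f(33/14) = 42/47, f(37/14) = 14/17, f(41/14) = 42/55, f(45/14) = 42/59.
Sum = Δt · [f(1.5) + f(25/14) + f(29/14) + ...].
Sum ≈ 1.8418.

1.8418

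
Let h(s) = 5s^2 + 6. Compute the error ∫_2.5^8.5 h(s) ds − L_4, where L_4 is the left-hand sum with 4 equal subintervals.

236.25

Exact integral: ∫_2.5^8.5 h(s) ds = 1033.5.
L_4 = 797.25.
Error = 1033.5 − 797.25 = 236.25.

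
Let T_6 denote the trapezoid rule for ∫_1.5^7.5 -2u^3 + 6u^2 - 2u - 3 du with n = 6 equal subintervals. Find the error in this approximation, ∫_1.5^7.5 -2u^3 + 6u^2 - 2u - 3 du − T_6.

Exact integral: ∫_1.5^7.5 f(u) du = -814.5.
T_6 = -835.5.
Error = -814.5 − (-835.5) = 21.

21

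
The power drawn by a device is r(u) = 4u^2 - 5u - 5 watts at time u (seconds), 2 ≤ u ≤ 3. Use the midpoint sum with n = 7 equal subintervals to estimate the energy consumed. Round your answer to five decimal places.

Δu = (3 − 2)/7 = 1/7.
Midpoints: 29/14, 31/14, 33/14, 2.5, 37/14, 39/14, 41/14.
r(29/14) = 177/98, r(31/14) = 347/98, r(33/14) = 533/98, r(2.5) = 7.5, r(37/14) = 953/98, r(39/14) = 1187/98, r(41/14) = 1437/98.
Sum = Δu · [r(29/14) + r(31/14) + r(33/14) + ...].
Sum ≈ 7.82653.

7.82653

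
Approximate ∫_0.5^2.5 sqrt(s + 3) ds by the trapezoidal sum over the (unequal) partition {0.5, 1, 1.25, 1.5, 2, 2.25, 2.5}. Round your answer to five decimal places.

Subinterval widths: 0.5, 0.25, 0.25, 0.5, 0.25, 0.25.
f(0.5) ≈ 1.87083, f(1) ≈ 2.00000, f(1.25) ≈ 2.06155, f(1.5) ≈ 2.12132, f(2) ≈ 2.23607, f(2.25) ≈ 2.29129, f(2.5) ≈ 2.34521.
On each subinterval the trapezoid contributes (Δs_i/2)·[f(s_{i-1}) + f(s_i)].
Sum ≈ 4.23309.

4.23309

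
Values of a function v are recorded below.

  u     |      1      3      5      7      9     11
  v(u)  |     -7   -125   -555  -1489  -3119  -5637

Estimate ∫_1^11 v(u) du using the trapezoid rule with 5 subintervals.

Δu = 2.
T_5 = (2/2)·[(-7) + 2·(-125) + 2·(-555) + 2·(-1489) + 2·(-3119) + (-5637)] = -16220.

-16220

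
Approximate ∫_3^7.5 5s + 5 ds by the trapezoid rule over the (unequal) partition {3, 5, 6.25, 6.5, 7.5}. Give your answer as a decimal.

Subinterval widths: 2, 1.25, 0.25, 1.
f(3) = 20, f(5) = 30, f(6.25) = 36.25, f(6.5) = 37.5, f(7.5) = 42.5.
On each subinterval the trapezoid contributes (Δs_i/2)·[f(s_{i-1}) + f(s_i)].
Sum = 140.625.

140.625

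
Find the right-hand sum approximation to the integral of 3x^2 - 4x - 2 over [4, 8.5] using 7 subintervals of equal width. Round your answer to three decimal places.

478.010

Δx = (8.5 − 4)/7 = 9/14.
Right endpoints: 65/14, 37/7, 83/14, 46/7, 101/14, 55/7, 8.5.
f(65/14) = 8643/196, f(37/7) = 2973/49, f(83/14) = 15627/196, f(46/7) = 4962/49, f(101/14) = 24555/196, f(55/7) = 7437/49, f(8.5) = 180.75.
Sum = Δx · [f(65/14) + f(37/7) + f(83/14) + ...].
Sum ≈ 478.010.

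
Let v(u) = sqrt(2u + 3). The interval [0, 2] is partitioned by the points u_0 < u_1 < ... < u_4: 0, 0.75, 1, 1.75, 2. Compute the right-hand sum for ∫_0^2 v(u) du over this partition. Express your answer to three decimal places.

4.724

Subinterval widths: 0.75, 0.25, 0.75, 0.25.
Right endpoints: 0.75, 1, 1.75, 2.
v(0.75) ≈ 2.121, v(1) ≈ 2.236, v(1.75) ≈ 2.550, v(2) ≈ 2.646.
Sum = Σ Δu_i · v(u_i).
Sum ≈ 4.724.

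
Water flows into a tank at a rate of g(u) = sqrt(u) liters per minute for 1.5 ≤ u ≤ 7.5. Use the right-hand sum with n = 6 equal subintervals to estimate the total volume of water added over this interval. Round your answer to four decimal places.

Δu = (7.5 − 1.5)/6 = 1.
Right endpoints: 2.5, 3.5, 4.5, 5.5, 6.5, 7.5.
g(2.5) ≈ 1.5811, g(3.5) ≈ 1.8708, g(4.5) ≈ 2.1213, g(5.5) ≈ 2.3452, g(6.5) ≈ 2.5495, g(7.5) ≈ 2.7386.
Sum = Δu · [g(2.5) + g(3.5) + g(4.5) + ...].
Sum ≈ 13.2066.

13.2066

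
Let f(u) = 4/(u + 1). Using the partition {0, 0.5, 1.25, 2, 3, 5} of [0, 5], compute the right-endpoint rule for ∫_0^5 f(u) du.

6

Subinterval widths: 0.5, 0.75, 0.75, 1, 2.
Right endpoints: 0.5, 1.25, 2, 3, 5.
f(0.5) = 8/3, f(1.25) = 16/9, f(2) = 4/3, f(3) = 1, f(5) = 2/3.
Sum = Σ Δu_i · f(u_i).
Sum = 6.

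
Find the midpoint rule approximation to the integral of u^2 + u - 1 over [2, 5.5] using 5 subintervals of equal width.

62.27375

Δu = (5.5 − 2)/5 = 0.7.
Midpoints: 2.35, 3.05, 3.75, 4.45, 5.15.
f(2.35) = 6.8725, f(3.05) = 11.3525, f(3.75) = 16.8125, f(4.45) = 23.2525, f(5.15) = 30.6725.
Sum = Δu · [f(2.35) + f(3.05) + f(3.75) + f(4.45) + f(5.15)].
Sum = 62.27375.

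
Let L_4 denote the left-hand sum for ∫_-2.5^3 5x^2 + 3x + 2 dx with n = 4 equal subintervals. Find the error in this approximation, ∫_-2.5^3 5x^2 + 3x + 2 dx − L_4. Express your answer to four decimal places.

12.1315

Exact integral: ∫_-2.5^3 f(x) dx ≈ 86.166667.
L_4 = 74.03515625.
Error ≈ 86.166667 − 74.03515625 ≈ 12.1315.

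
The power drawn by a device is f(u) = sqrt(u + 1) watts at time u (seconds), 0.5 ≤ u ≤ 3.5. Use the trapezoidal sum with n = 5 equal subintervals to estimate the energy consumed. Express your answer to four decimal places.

5.1341

Δu = (3.5 − 0.5)/5 = 0.6.
f(0.5) ≈ 1.2247, f(1.1) ≈ 1.4491, f(1.7) ≈ 1.6432, f(2.3) ≈ 1.8166, f(2.9) ≈ 1.9748, f(3.5) ≈ 2.1213.
T_5 = (Δu/2)·[f(u_0) + 2f(u_1) + ... + 2f(u_{4}) + f(u_5)].
Sum ≈ 5.1341.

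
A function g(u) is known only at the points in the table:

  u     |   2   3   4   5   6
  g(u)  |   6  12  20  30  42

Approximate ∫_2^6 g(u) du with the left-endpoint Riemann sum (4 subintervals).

68

Δu = 1.
Sum = 1·[6 + 12 + 20 + 30] = 68.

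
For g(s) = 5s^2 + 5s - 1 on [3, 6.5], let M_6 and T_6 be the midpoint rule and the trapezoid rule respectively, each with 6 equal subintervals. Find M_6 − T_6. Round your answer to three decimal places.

M_6 ≈ 491.83709.
T_6 ≈ 493.32581.
M_6 − T_6 ≈ -1.489.

-1.489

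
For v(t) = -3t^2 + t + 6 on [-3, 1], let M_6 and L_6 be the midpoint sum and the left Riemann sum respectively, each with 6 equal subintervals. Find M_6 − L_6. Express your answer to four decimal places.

10.6667

M_6 ≈ -7.555556.
L_6 ≈ -18.222222.
M_6 − L_6 ≈ 10.6667.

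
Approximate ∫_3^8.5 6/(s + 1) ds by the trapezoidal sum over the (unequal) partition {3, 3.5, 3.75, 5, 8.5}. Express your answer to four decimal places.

5.3026

Subinterval widths: 0.5, 0.25, 1.25, 3.5.
f(3) = 1.5, f(3.5) = 4/3, f(3.75) = 24/19, f(5) = 1, f(8.5) = 12/19.
On each subinterval the trapezoid contributes (Δs_i/2)·[f(s_{i-1}) + f(s_i)].
Sum ≈ 5.3026.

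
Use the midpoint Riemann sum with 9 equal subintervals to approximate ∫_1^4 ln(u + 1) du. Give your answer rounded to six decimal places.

Δu = (4 − 1)/9 = 1/3.
Midpoints: 7/6, 1.5, 11/6, 13/6, 2.5, 17/6, 19/6, 3.5, 23/6.
f(7/6) ≈ 0.773190, f(1.5) ≈ 0.916291, f(11/6) ≈ 1.041454, f(13/6) ≈ 1.152680, f(2.5) ≈ 1.252763, f(17/6) ≈ 1.343735, f(19/6) ≈ 1.427116, f(3.5) ≈ 1.504077, f(23/6) ≈ 1.575536.
Sum = Δu · [f(7/6) + f(1.5) + f(11/6) + ...].
Sum ≈ 3.662281.

3.662281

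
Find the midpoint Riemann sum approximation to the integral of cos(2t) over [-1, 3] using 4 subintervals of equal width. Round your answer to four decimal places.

Δt = (3 − (-1))/4 = 1.
Midpoints: -0.5, 0.5, 1.5, 2.5.
f(-0.5) ≈ 0.5403, f(0.5) ≈ 0.5403, f(1.5) ≈ -0.9900, f(2.5) ≈ 0.2837.
Sum = Δt · [f(-0.5) + f(0.5) + f(1.5) + f(2.5)].
Sum ≈ 0.3743.

0.3743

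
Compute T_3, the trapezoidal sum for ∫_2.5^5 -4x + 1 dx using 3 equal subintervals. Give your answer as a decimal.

Δx = (5 − 2.5)/3 = 5/6.
f(2.5) = -9, f(10/3) = -37/3, f(25/6) = -47/3, f(5) = -19.
T_3 = (Δx/2)·[f(x_0) + 2f(x_1) + 2f(x_2) + f(x_3)].
Sum = -35.

-35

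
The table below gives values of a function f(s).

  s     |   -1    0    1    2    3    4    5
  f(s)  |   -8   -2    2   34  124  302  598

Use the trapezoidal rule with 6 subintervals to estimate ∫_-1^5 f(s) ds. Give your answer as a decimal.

755

Δs = 1.
T_6 = (1/2)·[(-8) + 2·(-2) + 2·2 + 2·34 + 2·124 + 2·302 + 598] = 755.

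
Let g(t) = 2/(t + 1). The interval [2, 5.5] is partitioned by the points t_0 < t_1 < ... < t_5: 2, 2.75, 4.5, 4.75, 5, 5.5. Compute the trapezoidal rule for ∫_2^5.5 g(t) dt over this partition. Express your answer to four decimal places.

1.5692

Subinterval widths: 0.75, 1.75, 0.25, 0.25, 0.5.
g(2) = 2/3, g(2.75) = 8/15, g(4.5) = 4/11, g(4.75) = 8/23, g(5) = 1/3, g(5.5) = 4/13.
On each subinterval the trapezoid contributes (Δt_i/2)·[g(t_{i-1}) + g(t_i)].
Sum ≈ 1.5692.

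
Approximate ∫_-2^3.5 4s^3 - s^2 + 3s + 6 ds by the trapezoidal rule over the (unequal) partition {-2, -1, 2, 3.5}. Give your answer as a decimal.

199.8125

Subinterval widths: 1, 3, 1.5.
f(-2) = -36, f(-1) = -2, f(2) = 40, f(3.5) = 175.75.
On each subinterval the trapezoid contributes (Δs_i/2)·[f(s_{i-1}) + f(s_i)].
Sum = 199.8125.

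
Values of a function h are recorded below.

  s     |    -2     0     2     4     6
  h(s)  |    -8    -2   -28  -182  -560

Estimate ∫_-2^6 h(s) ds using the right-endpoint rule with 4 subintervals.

Δs = 2.
Sum = 2·[(-2) + (-28) + (-182) + (-560)] = -1544.

-1544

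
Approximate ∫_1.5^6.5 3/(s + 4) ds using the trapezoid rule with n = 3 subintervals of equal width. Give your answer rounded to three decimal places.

Δs = (6.5 − 1.5)/3 = 5/3.
f(1.5) = 6/11, f(19/6) = 18/43, f(29/6) = 18/53, f(6.5) = 2/7.
T_3 = (Δs/2)·[f(s_0) + 2f(s_1) + 2f(s_2) + f(s_3)].
Sum ≈ 1.956.

1.956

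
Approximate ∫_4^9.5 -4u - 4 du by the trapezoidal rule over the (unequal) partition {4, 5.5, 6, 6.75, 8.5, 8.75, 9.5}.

Subinterval widths: 1.5, 0.5, 0.75, 1.75, 0.25, 0.75.
f(4) = -20, f(5.5) = -26, f(6) = -28, f(6.75) = -31, f(8.5) = -38, f(8.75) = -39, f(9.5) = -42.
On each subinterval the trapezoid contributes (Δu_i/2)·[f(u_{i-1}) + f(u_i)].
Sum = -170.5.

-170.5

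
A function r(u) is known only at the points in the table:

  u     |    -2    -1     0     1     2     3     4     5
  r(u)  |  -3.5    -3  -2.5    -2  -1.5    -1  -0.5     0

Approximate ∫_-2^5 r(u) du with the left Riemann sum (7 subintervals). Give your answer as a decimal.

Δu = 1.
Sum = 1·[(-3.5) + (-3) + (-2.5) + (-2) + (-1.5) + (-1) + (-0.5)] = -14.

-14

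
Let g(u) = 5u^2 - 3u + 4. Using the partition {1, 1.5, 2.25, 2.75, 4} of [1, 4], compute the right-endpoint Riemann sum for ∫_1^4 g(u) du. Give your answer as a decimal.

Subinterval widths: 0.5, 0.75, 0.5, 1.25.
Right endpoints: 1.5, 2.25, 2.75, 4.
g(1.5) = 10.75, g(2.25) = 22.5625, g(2.75) = 33.5625, g(4) = 72.
Sum = Σ Δu_i · g(u_i).
Sum = 129.078125.

129.078125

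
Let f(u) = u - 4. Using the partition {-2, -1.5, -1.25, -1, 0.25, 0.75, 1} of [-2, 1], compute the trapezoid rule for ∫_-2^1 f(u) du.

-13.5

Subinterval widths: 0.5, 0.25, 0.25, 1.25, 0.5, 0.25.
f(-2) = -6, f(-1.5) = -5.5, f(-1.25) = -5.25, f(-1) = -5, f(0.25) = -3.75, f(0.75) = -3.25, f(1) = -3.
On each subinterval the trapezoid contributes (Δu_i/2)·[f(u_{i-1}) + f(u_i)].
Sum = -13.5.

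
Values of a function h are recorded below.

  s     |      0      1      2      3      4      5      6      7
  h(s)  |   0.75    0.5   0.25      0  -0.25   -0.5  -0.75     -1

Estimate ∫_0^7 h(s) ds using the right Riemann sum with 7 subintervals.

-1.75

Δs = 1.
Sum = 1·[0.5 + 0.25 + 0 + (-0.25) + (-0.5) + (-0.75) + (-1)] = -1.75.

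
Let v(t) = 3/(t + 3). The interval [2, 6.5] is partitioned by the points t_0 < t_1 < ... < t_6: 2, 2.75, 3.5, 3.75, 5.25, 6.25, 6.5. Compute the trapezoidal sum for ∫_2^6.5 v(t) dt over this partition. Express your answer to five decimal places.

Subinterval widths: 0.75, 0.75, 0.25, 1.5, 1, 0.25.
v(2) = 0.6, v(2.75) = 12/23, v(3.5) = 6/13, v(3.75) = 4/9, v(5.25) = 4/11, v(6.25) = 12/37, v(6.5) = 6/19.
On each subinterval the trapezoid contributes (Δt_i/2)·[v(t_{i-1}) + v(t_i)].
Sum ≈ 1.93268.

1.93268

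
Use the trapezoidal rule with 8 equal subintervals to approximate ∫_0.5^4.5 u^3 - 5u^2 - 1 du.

Δu = (4.5 − 0.5)/8 = 0.5.
f(0.5) = -2.125, f(1) = -5, f(1.5) = -8.875, f(2) = -13, f(2.5) = -16.625, f(3) = -19, f(3.5) = -19.375, f(4) = -17, f(4.5) = -11.125.
T_8 = (Δu/2)·[f(u_0) + 2f(u_1) + ... + 2f(u_{7}) + f(u_8)].
Sum = -52.75.

-52.75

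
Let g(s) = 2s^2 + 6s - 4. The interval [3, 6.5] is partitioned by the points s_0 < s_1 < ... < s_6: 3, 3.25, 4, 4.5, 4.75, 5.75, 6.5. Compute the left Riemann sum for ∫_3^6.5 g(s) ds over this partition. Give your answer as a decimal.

Subinterval widths: 0.25, 0.75, 0.5, 0.25, 1, 0.75.
Left endpoints: 3, 3.25, 4, 4.5, 4.75, 5.75.
g(3) = 32, g(3.25) = 36.625, g(4) = 52, g(4.5) = 63.5, g(4.75) = 69.625, g(5.75) = 96.625.
Sum = Σ Δs_i · g(s_i).
Sum = 219.4375.

219.4375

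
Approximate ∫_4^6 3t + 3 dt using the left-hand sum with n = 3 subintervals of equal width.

34

Δt = (6 − 4)/3 = 2/3.
Left endpoints: 4, 14/3, 16/3.
f(4) = 15, f(14/3) = 17, f(16/3) = 19.
Sum = Δt · [f(4) + f(14/3) + f(16/3)].
Sum = 34.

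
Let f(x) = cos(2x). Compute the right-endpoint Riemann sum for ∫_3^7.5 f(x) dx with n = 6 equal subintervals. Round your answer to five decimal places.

Δx = (7.5 − 3)/6 = 0.75.
Right endpoints: 3.75, 4.5, 5.25, 6, 6.75, 7.5.
f(3.75) ≈ 0.34664, f(4.5) ≈ -0.91113, f(5.25) ≈ -0.47554, f(6) ≈ 0.84385, f(6.75) ≈ 0.59492, f(7.5) ≈ -0.75969.
Sum = Δx · [f(3.75) + f(4.5) + f(5.25) + ...].
Sum ≈ -0.27071.

-0.27071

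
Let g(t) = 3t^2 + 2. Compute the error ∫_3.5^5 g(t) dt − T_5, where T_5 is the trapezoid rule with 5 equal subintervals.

Exact integral: ∫_3.5^5 g(t) dt = 85.125.
T_5 = 85.1925.
Error = 85.125 − 85.1925 = -0.0675.

-0.0675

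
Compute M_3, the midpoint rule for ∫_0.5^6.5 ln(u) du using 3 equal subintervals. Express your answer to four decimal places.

6.7260

Δu = (6.5 − 0.5)/3 = 2.
Midpoints: 1.5, 3.5, 5.5.
f(1.5) ≈ 0.4055, f(3.5) ≈ 1.2528, f(5.5) ≈ 1.7047.
Sum = Δu · [f(1.5) + f(3.5) + f(5.5)].
Sum ≈ 6.7260.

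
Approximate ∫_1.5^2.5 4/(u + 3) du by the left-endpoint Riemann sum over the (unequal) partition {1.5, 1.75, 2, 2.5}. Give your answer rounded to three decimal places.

Subinterval widths: 0.25, 0.25, 0.5.
Left endpoints: 1.5, 1.75, 2.
f(1.5) = 8/9, f(1.75) = 16/19, f(2) = 0.8.
Sum = Σ Δu_i · f(u_i).
Sum ≈ 0.833.

0.833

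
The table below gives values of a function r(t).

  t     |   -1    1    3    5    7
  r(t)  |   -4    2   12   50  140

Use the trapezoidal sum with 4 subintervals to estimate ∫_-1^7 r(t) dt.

264

Δt = 2.
T_4 = (2/2)·[(-4) + 2·2 + 2·12 + 2·50 + 140] = 264.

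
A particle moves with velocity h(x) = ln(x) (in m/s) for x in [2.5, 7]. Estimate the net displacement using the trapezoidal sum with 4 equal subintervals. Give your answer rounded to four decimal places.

Δx = (7 − 2.5)/4 = 1.125.
h(2.5) ≈ 0.9163, h(3.625) ≈ 1.2879, h(4.75) ≈ 1.5581, h(5.875) ≈ 1.7707, h(7) ≈ 1.9459.
T_4 = (Δx/2)·[h(x_0) + 2h(x_1) + 2h(x_2) + 2h(x_3) + h(x_4)].
Sum ≈ 6.8038.

6.8038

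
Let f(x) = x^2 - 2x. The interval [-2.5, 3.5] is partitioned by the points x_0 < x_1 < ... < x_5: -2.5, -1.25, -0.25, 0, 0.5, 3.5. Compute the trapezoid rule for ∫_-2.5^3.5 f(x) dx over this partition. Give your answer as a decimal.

18.515625

Subinterval widths: 1.25, 1, 0.25, 0.5, 3.
f(-2.5) = 11.25, f(-1.25) = 4.0625, f(-0.25) = 0.5625, f(0) = 0, f(0.5) = -0.75, f(3.5) = 5.25.
On each subinterval the trapezoid contributes (Δx_i/2)·[f(x_{i-1}) + f(x_i)].
Sum = 18.515625.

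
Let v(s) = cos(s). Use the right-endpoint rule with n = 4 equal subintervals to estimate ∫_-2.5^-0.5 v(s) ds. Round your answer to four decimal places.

Δs = (-0.5 − (-2.5))/4 = 0.5.
Right endpoints: -2, -1.5, -1, -0.5.
v(-2) ≈ -0.4161, v(-1.5) ≈ 0.0707, v(-1) ≈ 0.5403, v(-0.5) ≈ 0.8776.
Sum = Δs · [v(-2) + v(-1.5) + v(-1) + v(-0.5)].
Sum ≈ 0.5362.

0.5362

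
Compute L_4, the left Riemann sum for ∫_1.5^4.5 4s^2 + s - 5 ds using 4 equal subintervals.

84

Δs = (4.5 − 1.5)/4 = 0.75.
Left endpoints: 1.5, 2.25, 3, 3.75.
f(1.5) = 5.5, f(2.25) = 17.5, f(3) = 34, f(3.75) = 55.
Sum = Δs · [f(1.5) + f(2.25) + f(3) + f(3.75)].
Sum = 84.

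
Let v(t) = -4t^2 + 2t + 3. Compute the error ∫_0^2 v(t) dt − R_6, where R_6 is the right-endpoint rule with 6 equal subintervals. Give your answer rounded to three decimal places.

Exact integral: ∫_0^2 v(t) dt ≈ -0.66667.
R_6 ≈ -2.81481.
Error ≈ -0.66667 − (-2.81481) ≈ 2.148.

2.148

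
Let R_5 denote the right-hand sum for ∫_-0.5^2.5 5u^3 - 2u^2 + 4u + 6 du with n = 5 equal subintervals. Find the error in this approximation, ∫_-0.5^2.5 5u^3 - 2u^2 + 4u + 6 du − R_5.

-25.965

Exact integral: ∫_-0.5^2.5 f(u) du = 68.25.
R_5 = 94.215.
Error = 68.25 − 94.215 = -25.965.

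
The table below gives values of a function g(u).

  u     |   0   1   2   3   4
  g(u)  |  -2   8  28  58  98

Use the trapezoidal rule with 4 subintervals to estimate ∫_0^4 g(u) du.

142

Δu = 1.
T_4 = (1/2)·[(-2) + 2·8 + 2·28 + 2·58 + 98] = 142.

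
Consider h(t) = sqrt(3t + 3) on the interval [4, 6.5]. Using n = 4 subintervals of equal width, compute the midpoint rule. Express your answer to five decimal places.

10.80829

Δt = (6.5 − 4)/4 = 0.625.
Midpoints: 4.3125, 4.9375, 5.5625, 6.1875.
h(4.3125) ≈ 3.99218, h(4.9375) ≈ 4.22049, h(5.5625) ≈ 4.43706, h(6.1875) ≈ 4.64354.
Sum = Δt · [h(4.3125) + h(4.9375) + h(5.5625) + h(6.1875)].
Sum ≈ 10.80829.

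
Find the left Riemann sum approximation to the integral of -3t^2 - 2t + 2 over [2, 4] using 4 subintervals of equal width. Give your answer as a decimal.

Δt = (4 − 2)/4 = 0.5.
Left endpoints: 2, 2.5, 3, 3.5.
f(2) = -14, f(2.5) = -21.75, f(3) = -31, f(3.5) = -41.75.
Sum = Δt · [f(2) + f(2.5) + f(3) + f(3.5)].
Sum = -54.25.

-54.25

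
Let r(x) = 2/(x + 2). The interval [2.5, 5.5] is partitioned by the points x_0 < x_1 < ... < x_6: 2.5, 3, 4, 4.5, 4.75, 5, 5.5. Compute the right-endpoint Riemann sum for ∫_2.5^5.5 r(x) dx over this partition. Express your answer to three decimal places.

0.966

Subinterval widths: 0.5, 1, 0.5, 0.25, 0.25, 0.5.
Right endpoints: 3, 4, 4.5, 4.75, 5, 5.5.
r(3) = 0.4, r(4) = 1/3, r(4.5) = 4/13, r(4.75) = 8/27, r(5) = 2/7, r(5.5) = 4/15.
Sum = Σ Δx_i · r(x_i).
Sum ≈ 0.966.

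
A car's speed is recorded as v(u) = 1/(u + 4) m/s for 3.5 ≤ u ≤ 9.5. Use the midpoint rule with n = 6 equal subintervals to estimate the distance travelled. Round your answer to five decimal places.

0.58728

Δu = (9.5 − 3.5)/6 = 1.
Midpoints: 4, 5, 6, 7, 8, 9.
v(4) = 0.125, v(5) = 1/9, v(6) = 0.1, v(7) = 1/11, v(8) = 1/12, v(9) = 1/13.
Sum = Δu · [v(4) + v(5) + v(6) + ...].
Sum ≈ 0.58728.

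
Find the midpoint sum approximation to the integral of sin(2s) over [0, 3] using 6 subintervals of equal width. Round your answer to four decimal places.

Δs = (3 − 0)/6 = 0.5.
Midpoints: 0.25, 0.75, 1.25, 1.75, 2.25, 2.75.
f(0.25) ≈ 0.4794, f(0.75) ≈ 0.9975, f(1.25) ≈ 0.5985, f(1.75) ≈ -0.3508, f(2.25) ≈ -0.9775, f(2.75) ≈ -0.7055.
Sum = Δs · [f(0.25) + f(0.75) + f(1.25) + ...].
Sum ≈ 0.0208.

0.0208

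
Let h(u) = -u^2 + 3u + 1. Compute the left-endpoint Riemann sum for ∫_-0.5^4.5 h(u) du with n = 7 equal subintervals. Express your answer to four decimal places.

5.9439

Δu = (4.5 − (-0.5))/7 = 5/7.
Left endpoints: -0.5, 3/14, 13/14, 23/14, 33/14, 43/14, 53/14.
h(-0.5) = -0.75, h(3/14) = 313/196, h(13/14) = 573/196, h(23/14) = 633/196, h(33/14) = 493/196, h(43/14) = 153/196, h(53/14) = -387/196.
Sum = Δu · [h(-0.5) + h(3/14) + h(13/14) + ...].
Sum ≈ 5.9439.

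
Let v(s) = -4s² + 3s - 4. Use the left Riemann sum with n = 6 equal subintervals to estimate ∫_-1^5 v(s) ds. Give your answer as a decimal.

-121

Δs = (5 − (-1))/6 = 1.
Left endpoints: -1, 0, 1, 2, 3, 4.
v(-1) = -11, v(0) = -4, v(1) = -5, v(2) = -14, v(3) = -31, v(4) = -56.
Sum = Δs · [v(-1) + v(0) + v(1) + ...].
Sum = -121.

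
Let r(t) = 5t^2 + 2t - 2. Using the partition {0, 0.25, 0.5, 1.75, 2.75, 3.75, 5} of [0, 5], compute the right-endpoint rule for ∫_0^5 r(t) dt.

304.15625

Subinterval widths: 0.25, 0.25, 1.25, 1, 1, 1.25.
Right endpoints: 0.25, 0.5, 1.75, 2.75, 3.75, 5.
r(0.25) = -1.1875, r(0.5) = 0.25, r(1.75) = 16.8125, r(2.75) = 41.3125, r(3.75) = 75.8125, r(5) = 133.
Sum = Σ Δt_i · r(t_i).
Sum = 304.15625.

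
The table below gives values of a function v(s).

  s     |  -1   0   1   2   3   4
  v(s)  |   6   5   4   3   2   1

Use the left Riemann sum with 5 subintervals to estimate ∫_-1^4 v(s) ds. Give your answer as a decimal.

Δs = 1.
Sum = 1·[6 + 5 + 4 + 3 + 2] = 20.

20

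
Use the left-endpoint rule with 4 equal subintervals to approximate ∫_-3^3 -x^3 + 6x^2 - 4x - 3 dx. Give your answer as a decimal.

Δx = (3 − (-3))/4 = 1.5.
Left endpoints: -3, -1.5, 0, 1.5.
f(-3) = 90, f(-1.5) = 19.875, f(0) = -3, f(1.5) = 1.125.
Sum = Δx · [f(-3) + f(-1.5) + f(0) + f(1.5)].
Sum = 162.

162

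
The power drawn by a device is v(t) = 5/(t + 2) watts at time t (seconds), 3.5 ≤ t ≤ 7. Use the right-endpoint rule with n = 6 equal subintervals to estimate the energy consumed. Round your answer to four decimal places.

Δt = (7 − 3.5)/6 = 7/12.
Right endpoints: 49/12, 14/3, 5.25, 35/6, 77/12, 7.
v(49/12) = 60/73, v(14/3) = 0.75, v(5.25) = 20/29, v(35/6) = 30/47, v(77/12) = 60/101, v(7) = 5/9.
Sum = Δt · [v(49/12) + v(14/3) + v(5.25) + ...].
Sum ≈ 2.3622.

2.3622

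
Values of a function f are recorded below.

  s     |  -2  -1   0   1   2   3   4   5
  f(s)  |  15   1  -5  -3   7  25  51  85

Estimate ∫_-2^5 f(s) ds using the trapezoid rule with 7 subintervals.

Δs = 1.
T_7 = (1/2)·[15 + 2·1 + 2·(-5) + 2·(-3) + 2·7 + 2·25 + 2·51 + 85] = 126.

126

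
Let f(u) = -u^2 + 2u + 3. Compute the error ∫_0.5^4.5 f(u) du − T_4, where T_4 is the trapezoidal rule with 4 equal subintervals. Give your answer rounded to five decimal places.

0.66667

Exact integral: ∫_0.5^4.5 f(u) du ≈ 1.6666667.
T_4 = 1.
Error ≈ 1.6666667 − 1 ≈ 0.66667.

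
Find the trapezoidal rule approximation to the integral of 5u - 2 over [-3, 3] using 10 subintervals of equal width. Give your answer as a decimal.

-12

Δu = (3 − (-3))/10 = 0.6.
f(-3) = -17, f(-2.4) = -14, f(-1.8) = -11, f(-1.2) = -8, f(-0.6) = -5, f(0) = -2, f(0.6) = 1, f(1.2) = 4, f(1.8) = 7, f(2.4) = 10, f(3) = 13.
T_10 = (Δu/2)·[f(u_0) + 2f(u_1) + ... + 2f(u_{9}) + f(u_10)].
Sum = -12.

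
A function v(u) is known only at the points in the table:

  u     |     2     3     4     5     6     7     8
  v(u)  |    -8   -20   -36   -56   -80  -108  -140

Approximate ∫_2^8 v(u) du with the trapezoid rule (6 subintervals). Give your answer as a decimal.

Δu = 1.
T_6 = (1/2)·[(-8) + 2·(-20) + 2·(-36) + 2·(-56) + 2·(-80) + 2·(-108) + (-140)] = -374.

-374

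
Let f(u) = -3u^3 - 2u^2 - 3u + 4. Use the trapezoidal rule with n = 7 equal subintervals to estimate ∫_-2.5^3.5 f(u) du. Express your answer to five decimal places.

-112.02551

Δu = (3.5 − (-2.5))/7 = 6/7.
f(-2.5) = 45.875, f(-23/14) = 46189/2744, f(-11/14) = 18049/2744, f(1/14) = 10357/2744, f(13/14) = -7991/2744, f(25/14) = -68099/2744, f(37/14) = -201071/2744, f(3.5) = -159.625.
T_7 = (Δu/2)·[f(u_0) + 2f(u_1) + ... + 2f(u_{6}) + f(u_7)].
Sum ≈ -112.02551.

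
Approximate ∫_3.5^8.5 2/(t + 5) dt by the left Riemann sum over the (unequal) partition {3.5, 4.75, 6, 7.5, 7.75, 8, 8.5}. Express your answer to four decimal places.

0.9794

Subinterval widths: 1.25, 1.25, 1.5, 0.25, 0.25, 0.5.
Left endpoints: 3.5, 4.75, 6, 7.5, 7.75, 8.
f(3.5) = 4/17, f(4.75) = 8/39, f(6) = 2/11, f(7.5) = 0.16, f(7.75) = 8/51, f(8) = 2/13.
Sum = Σ Δt_i · f(t_i).
Sum ≈ 0.9794.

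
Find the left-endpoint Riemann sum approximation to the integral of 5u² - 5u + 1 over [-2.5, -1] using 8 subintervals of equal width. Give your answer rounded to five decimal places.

Δu = (-1 − (-2.5))/8 = 0.1875.
Left endpoints: -2.5, -2.3125, -2.125, -1.9375, -1.75, -1.5625, -1.375, -1.1875.
f(-2.5) = 44.75, f(-2.3125) = 39.30078125, f(-2.125) = 34.203125, f(-1.9375) = 29.45703125, f(-1.75) = 25.0625, f(-1.5625) = 21.01953125, f(-1.375) = 17.328125, f(-1.1875) = 13.98828125.
Sum = Δu · [f(-2.5) + f(-2.3125) + f(-2.125) + ...].
Sum ≈ 42.20801.

42.20801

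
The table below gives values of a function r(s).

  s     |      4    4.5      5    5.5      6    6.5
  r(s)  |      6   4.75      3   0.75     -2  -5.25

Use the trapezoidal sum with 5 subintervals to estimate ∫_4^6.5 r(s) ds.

3.4375

Δs = 0.5.
T_5 = (0.5/2)·[6 + 2·4.75 + 2·3 + 2·0.75 + 2·(-2) + (-5.25)] = 3.4375.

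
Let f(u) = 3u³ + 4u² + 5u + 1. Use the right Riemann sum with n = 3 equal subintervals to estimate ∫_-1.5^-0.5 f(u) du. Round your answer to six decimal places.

-2.384259

Δu = (-0.5 − (-1.5))/3 = 1/3.
Right endpoints: -7/6, -5/6, -0.5.
f(-7/6) = -299/72, f(-5/6) = -2.125, f(-0.5) = -0.875.
Sum = Δu · [f(-7/6) + f(-5/6) + f(-0.5)].
Sum ≈ -2.384259.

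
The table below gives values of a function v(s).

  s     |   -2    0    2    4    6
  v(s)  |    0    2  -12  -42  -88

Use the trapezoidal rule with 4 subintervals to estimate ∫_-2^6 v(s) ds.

-192

Δs = 2.
T_4 = (2/2)·[0 + 2·2 + 2·(-12) + 2·(-42) + (-88)] = -192.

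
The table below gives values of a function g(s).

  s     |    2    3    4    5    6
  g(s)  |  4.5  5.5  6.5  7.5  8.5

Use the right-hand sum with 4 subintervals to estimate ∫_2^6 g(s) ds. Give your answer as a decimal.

Δs = 1.
Sum = 1·[5.5 + 6.5 + 7.5 + 8.5] = 28.

28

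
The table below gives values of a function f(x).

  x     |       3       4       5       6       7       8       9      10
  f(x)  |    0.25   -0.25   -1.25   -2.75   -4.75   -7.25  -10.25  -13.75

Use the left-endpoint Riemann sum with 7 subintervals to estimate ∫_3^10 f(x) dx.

-26.25

Δx = 1.
Sum = 1·[0.25 + (-0.25) + (-1.25) + (-2.75) + (-4.75) + (-7.25) + (-10.25)] = -26.25.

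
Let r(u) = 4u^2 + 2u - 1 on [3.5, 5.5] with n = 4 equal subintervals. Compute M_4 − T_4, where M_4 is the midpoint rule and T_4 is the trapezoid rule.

-0.5

M_4 = 180.5.
T_4 = 181.
M_4 − T_4 = -0.5.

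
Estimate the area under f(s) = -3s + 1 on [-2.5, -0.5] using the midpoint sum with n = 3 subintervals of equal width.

11

Δs = (-0.5 − (-2.5))/3 = 2/3.
Midpoints: -13/6, -1.5, -5/6.
f(-13/6) = 7.5, f(-1.5) = 5.5, f(-5/6) = 3.5.
Sum = Δs · [f(-13/6) + f(-1.5) + f(-5/6)].
Sum = 11.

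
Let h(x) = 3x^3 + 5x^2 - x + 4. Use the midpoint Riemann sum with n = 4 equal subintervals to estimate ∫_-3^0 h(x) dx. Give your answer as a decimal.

Δx = (0 − (-3))/4 = 0.75.
Midpoints: -2.625, -1.875, -1.125, -0.375.
h(-2.625) = -6751/512, h(-1.875) = 1883/512, h(-1.125) = 3677/512, h(-0.375) = 2519/512.
Sum = Δx · [h(-2.625) + h(-1.875) + h(-1.125) + h(-0.375)].
Sum = 1.9453125.

1.9453125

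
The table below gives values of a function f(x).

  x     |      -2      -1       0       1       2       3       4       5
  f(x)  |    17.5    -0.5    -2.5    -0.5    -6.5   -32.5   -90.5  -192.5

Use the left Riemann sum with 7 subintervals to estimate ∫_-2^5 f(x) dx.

-115.5

Δx = 1.
Sum = 1·[17.5 + (-0.5) + (-2.5) + (-0.5) + (-6.5) + (-32.5) + (-90.5)] = -115.5.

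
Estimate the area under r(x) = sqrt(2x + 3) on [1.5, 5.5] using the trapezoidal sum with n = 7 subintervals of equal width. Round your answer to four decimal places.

12.5583

Δx = (5.5 − 1.5)/7 = 4/7.
r(1.5) ≈ 2.4495, r(29/14) ≈ 2.6726, r(37/14) ≈ 2.8785, r(45/14) ≈ 3.0706, r(53/14) ≈ 3.2514, r(61/14) ≈ 3.4226, r(69/14) ≈ 3.5857, r(5.5) ≈ 3.7417.
T_7 = (Δx/2)·[r(x_0) + 2r(x_1) + ... + 2r(x_{6}) + r(x_7)].
Sum ≈ 12.5583.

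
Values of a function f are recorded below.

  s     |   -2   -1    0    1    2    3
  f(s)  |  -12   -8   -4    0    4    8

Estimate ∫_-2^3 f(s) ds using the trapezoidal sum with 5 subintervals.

-10

Δs = 1.
T_5 = (1/2)·[(-12) + 2·(-8) + 2·(-4) + 2·0 + 2·4 + 8] = -10.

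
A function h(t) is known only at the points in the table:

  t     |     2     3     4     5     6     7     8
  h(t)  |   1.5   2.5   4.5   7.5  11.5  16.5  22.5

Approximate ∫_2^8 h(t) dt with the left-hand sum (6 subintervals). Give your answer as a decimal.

Δt = 1.
Sum = 1·[1.5 + 2.5 + 4.5 + 7.5 + 11.5 + 16.5] = 44.

44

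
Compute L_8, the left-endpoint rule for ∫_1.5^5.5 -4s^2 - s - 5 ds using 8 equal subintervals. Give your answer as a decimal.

Δs = (5.5 − 1.5)/8 = 0.5.
Left endpoints: 1.5, 2, 2.5, 3, 3.5, 4, 4.5, 5.
f(1.5) = -15.5, f(2) = -23, f(2.5) = -32.5, f(3) = -44, f(3.5) = -57.5, f(4) = -73, f(4.5) = -90.5, f(5) = -110.
Sum = Δs · [f(1.5) + f(2) + f(2.5) + ...].
Sum = -223.

-223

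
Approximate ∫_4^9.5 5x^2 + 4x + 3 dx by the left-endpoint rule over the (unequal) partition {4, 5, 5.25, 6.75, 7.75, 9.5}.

1221.578125

Subinterval widths: 1, 0.25, 1.5, 1, 1.75.
Left endpoints: 4, 5, 5.25, 6.75, 7.75.
f(4) = 99, f(5) = 148, f(5.25) = 161.8125, f(6.75) = 257.8125, f(7.75) = 334.3125.
Sum = Σ Δx_i · f(x_i).
Sum = 1221.578125.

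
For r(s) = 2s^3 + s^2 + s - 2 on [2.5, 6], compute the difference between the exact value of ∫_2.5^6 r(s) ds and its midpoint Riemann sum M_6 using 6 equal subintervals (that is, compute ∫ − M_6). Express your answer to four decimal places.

2.6301

Exact integral: ∫_2.5^6 r(s) ds ≈ 703.135417.
M_6 ≈ 700.505353.
Error ≈ 703.135417 − 700.505353 ≈ 2.6301.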